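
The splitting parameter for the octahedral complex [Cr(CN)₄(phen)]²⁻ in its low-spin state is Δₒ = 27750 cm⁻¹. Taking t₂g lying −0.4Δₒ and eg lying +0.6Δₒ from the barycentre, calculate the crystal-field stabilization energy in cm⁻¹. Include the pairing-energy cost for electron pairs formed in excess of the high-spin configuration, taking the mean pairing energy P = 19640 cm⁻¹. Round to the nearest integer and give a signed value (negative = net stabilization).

-24760

Ligand charges: 4×(-1) from CN⁻ and 1×(+0) from phen sum to -4; with overall charge -2, Cr is +2.
Group 6 minus oxidation state +2 gives a d⁴ configuration for Cr²⁺.
Configuration: t₂g⁴ eg⁰.
CFSE(orbital) = 4×(-0.4Δₒ) + 0×(0.6Δₒ) = -1.6Δₒ; with Δₒ = 27750 cm⁻¹ that is -44400 cm⁻¹.
Pairing penalty: 1 pair vs 0 in the high-spin reference → 1 extra × P = 19640 cm⁻¹.
Combining: -44400 + 19640 = -24760 cm⁻¹.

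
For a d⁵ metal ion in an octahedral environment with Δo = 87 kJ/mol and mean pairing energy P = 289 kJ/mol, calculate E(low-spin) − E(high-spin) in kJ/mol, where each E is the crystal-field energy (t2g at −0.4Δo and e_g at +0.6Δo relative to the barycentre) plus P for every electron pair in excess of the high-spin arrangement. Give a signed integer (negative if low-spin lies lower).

404

High-spin d⁵ fills as t2g^3 e_g^2 with CFSE 3(−0.4) + 2(+0.6) = 0.0Δo = 0 kJ/mol.
For low-spin the configuration is t2g^5 e_g^0: orbital energy -2.0 × 87 = -174 kJ/mol, and 2 additional pairs relative to high-spin add 578 kJ/mol, giving 404 kJ/mol.
E(LS) − E(HS) = 404 − (0) = 404 kJ/mol.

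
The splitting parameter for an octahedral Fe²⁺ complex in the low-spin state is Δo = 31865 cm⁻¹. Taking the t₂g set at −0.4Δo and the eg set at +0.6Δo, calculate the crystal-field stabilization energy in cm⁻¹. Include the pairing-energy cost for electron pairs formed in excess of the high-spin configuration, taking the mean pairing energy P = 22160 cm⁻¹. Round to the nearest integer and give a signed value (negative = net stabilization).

-32156

Fe sits in group 8; removing 2 electrons leaves Fe²⁺ with 8 − 2 = 6 d electrons.
The d⁶ electrons fill as t₂g⁶ eg⁰.
CFSE(orbital) = 6×(-0.4Δo) + 0×(0.6Δo) = -2.4Δo; with Δo = 31865 cm⁻¹ that is -76476 cm⁻¹.
High-spin d⁶ would be t₂g⁴ eg² with 1 pair; low-spin has 3, so 2 excess pairs cost +2P = +44320 cm⁻¹.
Net CFSE = -76476 + 44320 = -32156 cm⁻¹.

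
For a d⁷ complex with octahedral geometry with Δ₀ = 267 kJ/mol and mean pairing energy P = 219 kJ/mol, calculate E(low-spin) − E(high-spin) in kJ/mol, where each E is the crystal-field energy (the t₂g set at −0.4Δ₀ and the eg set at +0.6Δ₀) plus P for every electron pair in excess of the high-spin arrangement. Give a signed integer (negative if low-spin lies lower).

In the high-spin limit (t₂g⁵ eg²) the orbital term is -0.8Δ₀ = -214 kJ/mol, with no excess pairing.
For low-spin the configuration is t₂g⁶ eg¹: orbital energy -1.8 × 267 = -481 kJ/mol, and 1 additional pair relative to high-spin adds 219 kJ/mol, giving -262 kJ/mol.
The difference is -262 − (-214) = -48 kJ/mol, so low-spin lies lower.

-48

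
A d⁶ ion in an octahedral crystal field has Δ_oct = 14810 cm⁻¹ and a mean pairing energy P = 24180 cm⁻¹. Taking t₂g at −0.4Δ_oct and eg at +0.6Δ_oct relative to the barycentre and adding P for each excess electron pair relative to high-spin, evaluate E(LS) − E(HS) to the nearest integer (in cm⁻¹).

In the high-spin limit (t₂g⁴ eg²) the orbital term is -0.4Δ_oct = -5924 cm⁻¹, with no excess pairing.
For low-spin the configuration is t₂g⁶ eg⁰: orbital energy -2.4 × 14810 = -35544 cm⁻¹, and 2 additional pairs relative to high-spin add 48360 cm⁻¹, giving 12816 cm⁻¹.
The difference is 12816 − (-5924) = 18740 cm⁻¹, so high-spin lies lower.

18740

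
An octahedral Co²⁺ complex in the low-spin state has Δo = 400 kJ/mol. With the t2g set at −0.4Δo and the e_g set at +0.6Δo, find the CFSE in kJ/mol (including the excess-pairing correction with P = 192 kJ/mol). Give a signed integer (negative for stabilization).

Co is in group 9, so Co²⁺ is d⁷ (9 − 2 = 7).
Electron filling gives t2g^6 e_g^1.
Orbital CFSE = 6(-0.4) + 1(0.6) = -1.8Δo = -1.8 × 400 = -720 kJ/mol.
Relative to high-spin t2g^5 e_g^2 (2 paired), the low-spin configuration has 1 additional pair, contributing +1 × 192 = +192 kJ/mol.
Net CFSE = -720 + 192 = -528 kJ/mol.

-528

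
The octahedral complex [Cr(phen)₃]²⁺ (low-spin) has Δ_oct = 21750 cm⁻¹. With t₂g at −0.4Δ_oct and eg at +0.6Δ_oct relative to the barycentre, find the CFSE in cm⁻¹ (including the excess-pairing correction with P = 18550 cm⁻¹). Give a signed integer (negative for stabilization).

phen is neutral, so the +2 overall charge sits on Cr: oxidation state +2.
Cr²⁺: group 6, so d-count = 6 − 2 = 4.
Configuration: t₂g⁴ eg⁰.
Orbital CFSE = 4(-0.4) + 0(0.6) = -1.6Δ_oct = -1.6 × 21750 = -34800 cm⁻¹.
Relative to high-spin t₂g³ eg¹ (0 paired), the low-spin configuration has 1 additional pair, contributing +1 × 18550 = +18550 cm⁻¹.
Net CFSE = -34800 + 18550 = -16250 cm⁻¹.

-16250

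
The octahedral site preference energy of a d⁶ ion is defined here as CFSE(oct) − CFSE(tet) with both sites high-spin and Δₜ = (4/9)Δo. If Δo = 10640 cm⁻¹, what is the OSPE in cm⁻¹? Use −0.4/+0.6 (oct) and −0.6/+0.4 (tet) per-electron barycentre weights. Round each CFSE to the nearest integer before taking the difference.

-1419

In an octahedral site d⁶ (HS) is t₂g⁴ eg², giving CFSE(oct) = -0.4Δo = -4256 cm⁻¹.
Tetrahedral: e³ t₂³, CFSE = 3(−0.6) + 3(+0.4) = -0.6Δₜ = -0.6 × (4/9) × 10640 = -2837 cm⁻¹.
OSPE = -4256 − (-2837) = -1419 cm⁻¹.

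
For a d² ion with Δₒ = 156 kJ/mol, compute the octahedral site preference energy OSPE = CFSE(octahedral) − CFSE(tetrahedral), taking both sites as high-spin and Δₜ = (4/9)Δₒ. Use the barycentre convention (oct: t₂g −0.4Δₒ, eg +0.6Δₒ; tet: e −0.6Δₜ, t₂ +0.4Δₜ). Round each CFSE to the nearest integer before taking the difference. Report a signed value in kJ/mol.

In an octahedral site d² (HS) is t2g^2 e_g^0, giving CFSE(oct) = -0.8Δₒ = -125 kJ/mol.
Tetrahedral e^2 t2^0 gives -1.2Δₜ = -1.2 × (4/9) × 156 = -83 kJ/mol.
Subtracting, OSPE = -125 − (-83) = -42 kJ/mol.

-42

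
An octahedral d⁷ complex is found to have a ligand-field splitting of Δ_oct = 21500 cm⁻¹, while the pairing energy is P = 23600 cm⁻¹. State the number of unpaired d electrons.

With Δ_oct < P the complex is high-spin.
Configuration: t2g^5 e_g^2.
Unpaired electrons: 3.

3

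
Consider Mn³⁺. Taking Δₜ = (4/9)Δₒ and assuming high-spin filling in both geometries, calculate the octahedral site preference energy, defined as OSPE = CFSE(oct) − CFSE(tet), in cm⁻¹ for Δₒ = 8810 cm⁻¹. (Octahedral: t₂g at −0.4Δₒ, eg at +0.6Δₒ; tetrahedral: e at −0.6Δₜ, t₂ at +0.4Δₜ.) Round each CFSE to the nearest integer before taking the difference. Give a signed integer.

Mn sits in group 7; removing 3 electrons leaves Mn³⁺ with 7 − 3 = 4 d electrons.
Octahedral (high-spin): t2g^3 e_g^1, CFSE = 3(−0.4) + 1(+0.6) = -0.6Δₒ = -0.6 × 8810 = -5286 cm⁻¹.
Tetrahedral e^2 t2^2 gives -0.4Δₜ = -0.4 × (4/9) × 8810 = -1566 cm⁻¹.
OSPE = -5286 − (-1566) = -3720 cm⁻¹.

-3720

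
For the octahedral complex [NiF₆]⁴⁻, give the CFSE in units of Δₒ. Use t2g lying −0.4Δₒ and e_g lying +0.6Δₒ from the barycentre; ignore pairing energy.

Each F⁻ contributes -1; 6 × (-1) = -6. With overall charge -4, Ni is in the +2 oxidation state.
Ni²⁺: group 10, so d-count = 10 − 2 = 8.
For octahedral d⁸ the high- and low-spin configurations coincide.
Configuration: t2g^6 e_g^2.
CFSE = 6(-0.4Δₒ) + 2(0.6Δₒ) = -2.4Δₒ + 1.2Δₒ = -1.2Δₒ.

-1.2 Δₒ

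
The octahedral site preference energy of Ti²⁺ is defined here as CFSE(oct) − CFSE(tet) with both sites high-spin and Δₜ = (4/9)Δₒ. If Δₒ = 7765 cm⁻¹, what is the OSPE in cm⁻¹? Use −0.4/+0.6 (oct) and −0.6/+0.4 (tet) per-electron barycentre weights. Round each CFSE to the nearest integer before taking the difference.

-2071

Ti sits in group 4; removing 2 electrons leaves Ti²⁺ with 4 − 2 = 2 d electrons.
Octahedral high-spin t₂g² eg⁰: CFSE = -0.8 × 7765 = -6212 cm⁻¹.
In a tetrahedral site the filling is e² t₂⁰: CFSE(tet) = -1.2Δₜ = -1.2 × (4/9)(7765) = -4141 cm⁻¹.
Subtracting, OSPE = -6212 − (-4141) = -2071 cm⁻¹.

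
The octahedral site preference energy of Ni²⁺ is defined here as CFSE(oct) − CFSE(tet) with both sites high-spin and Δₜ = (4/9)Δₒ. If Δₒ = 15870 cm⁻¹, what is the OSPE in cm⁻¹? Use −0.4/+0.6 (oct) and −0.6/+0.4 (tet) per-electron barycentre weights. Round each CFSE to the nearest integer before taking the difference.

-13401

Ni²⁺: group 10, so d-count = 10 − 2 = 8.
Octahedral high-spin t2g^6 e_g^2: CFSE = -1.2 × 15870 = -19044 cm⁻¹.
Tetrahedral: e^4 t2^4, CFSE = 4(−0.6) + 4(+0.4) = -0.8Δₜ = -0.8 × (4/9) × 15870 = -5643 cm⁻¹.
OSPE = -19044 − (-5643) = -13401 cm⁻¹.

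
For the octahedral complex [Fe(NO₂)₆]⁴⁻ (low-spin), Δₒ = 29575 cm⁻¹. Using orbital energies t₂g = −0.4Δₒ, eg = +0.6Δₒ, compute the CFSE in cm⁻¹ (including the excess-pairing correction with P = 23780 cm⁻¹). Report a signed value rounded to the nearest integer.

Each NO₂⁻ contributes -1; 6 × (-1) = -6. With overall charge -4, Fe is in the +2 oxidation state.
Group 8 minus oxidation state +2 gives a d⁶ configuration for Fe²⁺.
Electron filling gives t₂g⁶ eg⁰.
Orbital CFSE = 6(-0.4) + 0(0.6) = -2.4Δₒ = -2.4 × 29575 = -70980 cm⁻¹.
Relative to high-spin t₂g⁴ eg² (1 paired), the low-spin configuration has 2 additional pairs, contributing +2 × 23780 = +47560 cm⁻¹.
Combining: -70980 + 47560 = -23420 cm⁻¹.

-23420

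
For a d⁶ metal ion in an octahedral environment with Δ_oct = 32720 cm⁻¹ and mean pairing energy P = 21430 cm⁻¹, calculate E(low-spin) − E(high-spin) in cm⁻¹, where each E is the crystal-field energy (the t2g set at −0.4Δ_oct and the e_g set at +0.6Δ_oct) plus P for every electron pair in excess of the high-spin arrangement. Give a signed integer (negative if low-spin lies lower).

-22580

In the high-spin limit (t2g^4 e_g^2) the orbital term is -0.4Δ_oct = -13088 cm⁻¹, with no excess pairing.
For low-spin the configuration is t2g^6 e_g^0: orbital energy -2.4 × 32720 = -78528 cm⁻¹, and 2 additional pairs relative to high-spin add 42860 cm⁻¹, giving -35668 cm⁻¹.
The difference is -35668 − (-13088) = -22580 cm⁻¹, so low-spin lies lower.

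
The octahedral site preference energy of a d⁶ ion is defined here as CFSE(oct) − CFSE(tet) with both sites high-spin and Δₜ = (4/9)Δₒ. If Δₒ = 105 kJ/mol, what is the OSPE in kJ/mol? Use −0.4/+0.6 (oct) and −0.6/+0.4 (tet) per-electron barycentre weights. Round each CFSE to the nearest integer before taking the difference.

Octahedral high-spin t2g^4 e_g^2: CFSE = -0.4 × 105 = -42 kJ/mol.
Tetrahedral e^3 t2^3 gives -0.6Δₜ = -0.6 × (4/9) × 105 = -28 kJ/mol.
OSPE = -42 − (-28) = -14 kJ/mol.

-14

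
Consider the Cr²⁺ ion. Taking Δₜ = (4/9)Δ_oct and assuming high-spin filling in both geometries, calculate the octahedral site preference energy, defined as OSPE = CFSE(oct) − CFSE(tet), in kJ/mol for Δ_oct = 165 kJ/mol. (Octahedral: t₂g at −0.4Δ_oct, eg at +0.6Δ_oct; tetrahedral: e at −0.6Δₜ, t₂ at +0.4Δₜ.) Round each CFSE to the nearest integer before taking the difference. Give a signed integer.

Cr is in group 6, so Cr²⁺ is d⁴ (6 − 2 = 4).
In an octahedral site d⁴ (HS) is t₂g³ eg¹, giving CFSE(oct) = -0.6Δ_oct = -99 kJ/mol.
In a tetrahedral site the filling is e² t₂²: CFSE(tet) = -0.4Δₜ = -0.4 × (4/9)(165) = -29 kJ/mol.
OSPE = CFSE(oct) − CFSE(tet) = -99 − (-29) = -70 kJ/mol.

-70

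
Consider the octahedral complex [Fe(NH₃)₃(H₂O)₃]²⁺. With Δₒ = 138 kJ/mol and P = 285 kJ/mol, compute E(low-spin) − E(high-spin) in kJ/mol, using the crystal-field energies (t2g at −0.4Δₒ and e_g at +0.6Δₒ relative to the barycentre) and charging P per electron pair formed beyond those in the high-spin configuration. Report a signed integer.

294

Ligand charges: 3×(+0) from NH₃ and 3×(+0) from H₂O sum to +0; with overall charge +2, Fe is +2.
Fe sits in group 8; removing 2 electrons leaves Fe²⁺ with 8 − 2 = 6 d electrons.
High-spin: t2g^4 e_g^2, CFSE = -0.4Δₒ = -55 kJ/mol.
For low-spin the configuration is t2g^6 e_g^0: orbital energy -2.4 × 138 = -331 kJ/mol, and 2 additional pairs relative to high-spin add 570 kJ/mol, giving 239 kJ/mol.
E(LS) − E(HS) = 239 − (-55) = 294 kJ/mol.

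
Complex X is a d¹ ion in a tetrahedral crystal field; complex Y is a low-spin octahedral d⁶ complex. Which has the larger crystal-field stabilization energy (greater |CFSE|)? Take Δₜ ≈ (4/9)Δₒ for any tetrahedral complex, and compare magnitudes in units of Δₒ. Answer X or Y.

Y

X: Tetrahedral splitting is small, so the complex is high-spin; e¹ t₂⁰, CFSE = -0.6Δₜ ≈ -0.27Δₒ.
Y: t₂g⁶ eg⁰, CFSE = -2.4Δₒ.
So Y has the larger |CFSE|.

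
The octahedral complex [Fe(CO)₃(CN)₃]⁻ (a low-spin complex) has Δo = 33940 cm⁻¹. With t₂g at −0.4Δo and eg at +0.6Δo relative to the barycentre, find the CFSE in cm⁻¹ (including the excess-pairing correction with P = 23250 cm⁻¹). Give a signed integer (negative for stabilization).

-34956

Ligand charges: 3×(+0) from CO and 3×(-1) from CN⁻ sum to -3; with overall charge -1, Fe is +2.
Fe sits in group 8; removing 2 electrons leaves Fe²⁺ with 8 − 2 = 6 d electrons.
Configuration: t₂g⁶ eg⁰.
The orbital stabilization is -2.4Δo = -2.4 × 33940 = -81456 cm⁻¹.
Pairing penalty: 3 pairs vs 1 in the high-spin reference → 2 extra × P = 46500 cm⁻¹.
Combining: -81456 + 46500 = -34956 cm⁻¹.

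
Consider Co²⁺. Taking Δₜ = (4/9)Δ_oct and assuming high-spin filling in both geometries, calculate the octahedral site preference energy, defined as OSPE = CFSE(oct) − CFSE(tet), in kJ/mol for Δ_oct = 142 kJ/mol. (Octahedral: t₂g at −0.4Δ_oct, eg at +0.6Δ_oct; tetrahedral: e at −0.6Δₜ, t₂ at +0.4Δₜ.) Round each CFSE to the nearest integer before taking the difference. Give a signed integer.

Co sits in group 9; removing 2 electrons leaves Co²⁺ with 9 − 2 = 7 d electrons.
Octahedral (high-spin): t2g^5 e_g^2, CFSE = 5(−0.4) + 2(+0.6) = -0.8Δ_oct = -0.8 × 142 = -114 kJ/mol.
In a tetrahedral site the filling is e^4 t2^3: CFSE(tet) = -1.2Δₜ = -1.2 × (4/9)(142) = -76 kJ/mol.
OSPE = CFSE(oct) − CFSE(tet) = -114 − (-76) = -38 kJ/mol.

-38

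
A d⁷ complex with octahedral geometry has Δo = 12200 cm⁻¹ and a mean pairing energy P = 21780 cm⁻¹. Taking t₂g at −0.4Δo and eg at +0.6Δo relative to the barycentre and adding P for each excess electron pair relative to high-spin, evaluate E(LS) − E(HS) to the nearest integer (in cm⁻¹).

High-spin: t₂g⁵ eg², CFSE = -0.8Δo = -9760 cm⁻¹.
Low-spin: t₂g⁶ eg¹, orbital CFSE = -1.8Δo = -21960 cm⁻¹; plus 1 excess pair × P = +21780 cm⁻¹; total -180 cm⁻¹.
The difference is -180 − (-9760) = 9580 cm⁻¹, so high-spin lies lower.

9580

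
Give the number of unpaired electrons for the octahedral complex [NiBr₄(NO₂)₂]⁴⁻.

2

Ligand charges: 4×(-1) from Br⁻ and 2×(-1) from NO₂⁻ sum to -6; with overall charge -4, Ni is +2.
Ni is in group 10, so Ni²⁺ is d⁸ (10 − 2 = 8).
Configuration: t₂g⁶ eg², giving 2 unpaired electrons.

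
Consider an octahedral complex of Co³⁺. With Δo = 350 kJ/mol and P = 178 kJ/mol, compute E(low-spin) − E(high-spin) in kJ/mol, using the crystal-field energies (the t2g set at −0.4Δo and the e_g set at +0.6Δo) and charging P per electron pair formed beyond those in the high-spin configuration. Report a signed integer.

-344

Group 9 minus oxidation state +3 gives a d⁶ configuration for Co³⁺.
In the high-spin limit (t2g^4 e_g^2) the orbital term is -0.4Δo = -140 kJ/mol, with no excess pairing.
Low-spin t2g^6 e_g^0 gives -2.4Δo = -840 kJ/mol, but forming 2 extra pairs costs 2P = 356 kJ/mol, so E(LS) = -840 + 356 = -484 kJ/mol.
Thus E(LS) − E(HS) = -344 kJ/mol.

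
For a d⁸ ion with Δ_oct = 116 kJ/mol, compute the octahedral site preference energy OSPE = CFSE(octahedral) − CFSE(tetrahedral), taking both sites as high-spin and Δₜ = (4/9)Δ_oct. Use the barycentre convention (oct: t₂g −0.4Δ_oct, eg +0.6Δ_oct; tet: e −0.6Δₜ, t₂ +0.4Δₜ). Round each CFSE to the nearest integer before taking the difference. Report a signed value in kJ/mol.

-98

In an octahedral site d⁸ (HS) is t2g^6 e_g^2, giving CFSE(oct) = -1.2Δ_oct = -139 kJ/mol.
In a tetrahedral site the filling is e^4 t2^4: CFSE(tet) = -0.8Δₜ = -0.8 × (4/9)(116) = -41 kJ/mol.
OSPE = -139 − (-41) = -98 kJ/mol.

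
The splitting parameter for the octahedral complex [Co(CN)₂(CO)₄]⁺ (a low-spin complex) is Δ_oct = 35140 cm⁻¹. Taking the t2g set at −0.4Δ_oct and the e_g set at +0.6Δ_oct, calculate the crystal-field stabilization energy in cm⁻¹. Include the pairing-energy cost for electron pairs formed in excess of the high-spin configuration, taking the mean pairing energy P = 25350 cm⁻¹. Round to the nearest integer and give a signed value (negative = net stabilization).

Ligand charges: 2×(-1) from CN⁻ and 4×(+0) from CO sum to -2; with overall charge +1, Co is +3.
Group 9 minus oxidation state +3 gives a d⁶ configuration for Co³⁺.
Configuration: t2g^6 e_g^0.
CFSE(orbital) = 6×(-0.4Δ_oct) + 0×(0.6Δ_oct) = -2.4Δ_oct; with Δ_oct = 35140 cm⁻¹ that is -84336 cm⁻¹.
Pairing penalty: 3 pairs vs 1 in the high-spin reference → 2 extra × P = 50700 cm⁻¹.
Combining: -84336 + 50700 = -33636 cm⁻¹.

-33636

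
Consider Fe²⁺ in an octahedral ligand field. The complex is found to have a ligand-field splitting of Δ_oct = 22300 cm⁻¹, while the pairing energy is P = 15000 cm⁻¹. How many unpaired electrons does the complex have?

0

Group 8 minus oxidation state +2 gives a d⁶ configuration for Fe²⁺.
Here Δ_oct > P (22300 > 15000), so the low-spin state is favoured.
Filling d⁶ accordingly: t2g^6 e_g^0.
Unpaired electrons: 0.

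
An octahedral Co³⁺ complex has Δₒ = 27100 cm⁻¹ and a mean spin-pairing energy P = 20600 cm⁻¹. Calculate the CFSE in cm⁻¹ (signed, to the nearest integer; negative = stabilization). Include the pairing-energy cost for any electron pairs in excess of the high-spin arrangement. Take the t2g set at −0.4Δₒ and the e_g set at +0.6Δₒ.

Group 9 minus oxidation state +3 gives a d⁶ configuration for Co³⁺.
Since Δₒ = 27100 cm⁻¹ > P = 20600 cm⁻¹, the complex adopts the low-spin configuration.
That gives t2g^6 e_g^0.
Orbital CFSE = -2.4Δₒ = -2.4 × 27100 = -65040 cm⁻¹.
Excess pairs vs high-spin: 3 − 1 = 2; pairing cost = +41200 cm⁻¹.
Net CFSE = -65040 + 41200 = -23840 cm⁻¹.

-23840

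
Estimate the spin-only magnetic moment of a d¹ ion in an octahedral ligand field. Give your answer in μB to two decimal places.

1.73 μB

For octahedral d¹ the high- and low-spin configurations coincide.
Configuration: t2g^1 e_g^0 → 1 unpaired electron.
μ(spin-only) = √[1(1+2)] = √3 ≈ 1.73 μB.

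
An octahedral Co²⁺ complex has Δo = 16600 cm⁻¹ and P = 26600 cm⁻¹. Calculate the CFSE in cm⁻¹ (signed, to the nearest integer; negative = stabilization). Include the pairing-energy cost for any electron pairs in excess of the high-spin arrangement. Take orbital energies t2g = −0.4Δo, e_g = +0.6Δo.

-13280

Co is in group 9, so Co²⁺ is d⁷ (9 − 2 = 7).
Here Δo < P (16600 < 26600), so the high-spin state is favoured.
Configuration: t2g^5 e_g^2.
Orbital CFSE = -0.8Δo = -0.8 × 16600 = -13280 cm⁻¹.
High-spin has no excess pairs, so no pairing correction applies.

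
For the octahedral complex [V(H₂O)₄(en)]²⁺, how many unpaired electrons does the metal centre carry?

3

Ligand charges: 4×(+0) from H₂O and 1×(+0) from en sum to +0; with overall charge +2, V is +2.
Group 5 minus oxidation state +2 gives a d³ configuration for V²⁺.
Configuration: t₂g³ eg⁰, giving 3 unpaired electrons.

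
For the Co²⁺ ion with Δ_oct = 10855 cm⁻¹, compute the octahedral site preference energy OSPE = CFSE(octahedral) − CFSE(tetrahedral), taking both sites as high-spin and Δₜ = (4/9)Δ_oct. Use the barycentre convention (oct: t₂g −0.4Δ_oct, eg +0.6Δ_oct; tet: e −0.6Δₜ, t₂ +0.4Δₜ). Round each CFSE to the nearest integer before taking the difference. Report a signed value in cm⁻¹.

Group 9 minus oxidation state +2 gives a d⁷ configuration for Co²⁺.
Octahedral (high-spin): t₂g⁵ eg², CFSE = 5(−0.4) + 2(+0.6) = -0.8Δ_oct = -0.8 × 10855 = -8684 cm⁻¹.
Tetrahedral e⁴ t₂³ gives -1.2Δₜ = -1.2 × (4/9) × 10855 = -5789 cm⁻¹.
OSPE = CFSE(oct) − CFSE(tet) = -8684 − (-5789) = -2895 cm⁻¹.

-2895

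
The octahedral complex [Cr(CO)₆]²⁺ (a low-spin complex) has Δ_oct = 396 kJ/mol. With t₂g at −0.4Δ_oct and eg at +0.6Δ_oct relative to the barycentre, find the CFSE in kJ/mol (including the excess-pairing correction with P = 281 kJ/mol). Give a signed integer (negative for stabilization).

CO is neutral, so the +2 overall charge sits on Cr: oxidation state +2.
Cr²⁺: group 6, so d-count = 6 − 2 = 4.
Electron filling gives t₂g⁴ eg⁰.
The orbital stabilization is -1.6Δ_oct = -1.6 × 396 = -634 kJ/mol.
High-spin d⁴ would be t₂g³ eg¹ with 0 pairs; low-spin has 1, so 1 excess pair costs +1P = +281 kJ/mol.
Overall CFSE = -634 + 281 = -353 kJ/mol.

-353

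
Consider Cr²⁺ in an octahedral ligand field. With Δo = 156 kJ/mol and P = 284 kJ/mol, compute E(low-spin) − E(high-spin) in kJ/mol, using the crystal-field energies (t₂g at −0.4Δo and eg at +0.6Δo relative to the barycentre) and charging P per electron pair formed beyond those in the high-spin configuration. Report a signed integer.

Cr sits in group 6; removing 2 electrons leaves Cr²⁺ with 6 − 2 = 4 d electrons.
High-spin: t₂g³ eg¹, CFSE = -0.6Δo = -94 kJ/mol.
For low-spin the configuration is t₂g⁴ eg⁰: orbital energy -1.6 × 156 = -250 kJ/mol, and 1 additional pair relative to high-spin adds 284 kJ/mol, giving 34 kJ/mol.
The difference is 34 − (-94) = 128 kJ/mol, so high-spin lies lower.

128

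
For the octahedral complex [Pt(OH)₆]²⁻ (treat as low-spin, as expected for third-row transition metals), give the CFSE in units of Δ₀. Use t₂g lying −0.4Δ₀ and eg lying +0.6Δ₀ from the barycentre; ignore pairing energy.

Each OH⁻ contributes -1; 6 × (-1) = -6. With overall charge -2, Pt is in the +4 oxidation state.
Group 10 minus oxidation state +4 gives a d⁶ configuration for Pt⁴⁺.
Configuration: t₂g⁶ eg⁰.
CFSE = 6(-0.4Δ₀) + 0(0.6Δ₀) = -2.4Δ₀ + 0.0Δ₀ = -2.4Δ₀.

-2.4 Δ₀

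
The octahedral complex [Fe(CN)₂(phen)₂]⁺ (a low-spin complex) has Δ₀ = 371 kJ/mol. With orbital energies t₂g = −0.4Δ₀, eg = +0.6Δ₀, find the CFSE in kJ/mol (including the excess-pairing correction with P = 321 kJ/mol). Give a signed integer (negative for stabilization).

Ligand charges: 2×(-1) from CN⁻ and 2×(+0) from phen sum to -2; with overall charge +1, Fe is +3.
Fe is in group 8, so Fe³⁺ is d⁵ (8 − 3 = 5).
Electron filling gives t₂g⁵ eg⁰.
CFSE(orbital) = 5×(-0.4Δ₀) + 0×(0.6Δ₀) = -2.0Δ₀; with Δ₀ = 371 kJ/mol that is -742 kJ/mol.
Pairing penalty: 2 pairs vs 0 in the high-spin reference → 2 extra × P = 642 kJ/mol.
Combining: -742 + 642 = -100 kJ/mol.

-100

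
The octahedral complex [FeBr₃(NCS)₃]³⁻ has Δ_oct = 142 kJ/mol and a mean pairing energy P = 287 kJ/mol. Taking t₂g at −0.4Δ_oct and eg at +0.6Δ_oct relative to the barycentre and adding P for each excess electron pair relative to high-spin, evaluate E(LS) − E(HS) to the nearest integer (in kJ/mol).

Ligand charges: 3×(-1) from Br⁻ and 3×(-1) from NCS⁻ sum to -6; with overall charge -3, Fe is +3.
Group 8 minus oxidation state +3 gives a d⁵ configuration for Fe³⁺.
In the high-spin limit (t₂g³ eg²) the orbital term is 0.0Δ_oct = 0 kJ/mol, with no excess pairing.
Low-spin t₂g⁵ eg⁰ gives -2.0Δ_oct = -284 kJ/mol, but forming 2 extra pairs costs 2P = 574 kJ/mol, so E(LS) = -284 + 574 = 290 kJ/mol.
E(LS) − E(HS) = 290 − (0) = 290 kJ/mol.

290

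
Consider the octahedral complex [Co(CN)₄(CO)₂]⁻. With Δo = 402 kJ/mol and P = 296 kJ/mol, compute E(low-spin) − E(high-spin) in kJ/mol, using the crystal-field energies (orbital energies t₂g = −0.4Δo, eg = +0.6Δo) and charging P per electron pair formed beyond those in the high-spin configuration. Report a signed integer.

Ligand charges: 4×(-1) from CN⁻ and 2×(+0) from CO sum to -4; with overall charge -1, Co is +3.
Co is in group 9, so Co³⁺ is d⁶ (9 − 3 = 6).
High-spin: t₂g⁴ eg², CFSE = -0.4Δo = -161 kJ/mol.
Low-spin: t₂g⁶ eg⁰, orbital CFSE = -2.4Δo = -965 kJ/mol; plus 2 excess pairs × P = +592 kJ/mol; total -373 kJ/mol.
Thus E(LS) − E(HS) = -212 kJ/mol.

-212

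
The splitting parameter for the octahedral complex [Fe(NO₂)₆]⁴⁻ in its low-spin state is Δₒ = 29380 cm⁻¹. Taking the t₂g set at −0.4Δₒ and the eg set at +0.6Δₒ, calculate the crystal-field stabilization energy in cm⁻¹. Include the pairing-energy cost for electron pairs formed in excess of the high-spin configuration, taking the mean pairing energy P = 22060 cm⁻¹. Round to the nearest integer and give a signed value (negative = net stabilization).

Each NO₂⁻ contributes -1; 6 × (-1) = -6. With overall charge -4, Fe is in the +2 oxidation state.
Fe is in group 8, so Fe²⁺ is d⁶ (8 − 2 = 6).
Configuration: t₂g⁶ eg⁰.
CFSE(orbital) = 6×(-0.4Δₒ) + 0×(0.6Δₒ) = -2.4Δₒ; with Δₒ = 29380 cm⁻¹ that is -70512 cm⁻¹.
Pairing penalty: 3 pairs vs 1 in the high-spin reference → 2 extra × P = 44120 cm⁻¹.
Net CFSE = -70512 + 44120 = -26392 cm⁻¹.

-26392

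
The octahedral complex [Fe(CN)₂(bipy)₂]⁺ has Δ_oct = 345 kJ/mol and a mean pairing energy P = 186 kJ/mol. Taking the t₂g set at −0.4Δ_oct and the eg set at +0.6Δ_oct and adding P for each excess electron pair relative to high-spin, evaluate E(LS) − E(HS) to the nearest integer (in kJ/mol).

-318

Ligand charges: 2×(-1) from CN⁻ and 2×(+0) from bipy sum to -2; with overall charge +1, Fe is +3.
Fe is in group 8, so Fe³⁺ is d⁵ (8 − 3 = 5).
High-spin d⁵ fills as t₂g³ eg² with CFSE 3(−0.4) + 2(+0.6) = 0.0Δ_oct = 0 kJ/mol.
Low-spin t₂g⁵ eg⁰ gives -2.0Δ_oct = -690 kJ/mol, but forming 2 extra pairs costs 2P = 372 kJ/mol, so E(LS) = -690 + 372 = -318 kJ/mol.
The difference is -318 − (0) = -318 kJ/mol, so low-spin lies lower.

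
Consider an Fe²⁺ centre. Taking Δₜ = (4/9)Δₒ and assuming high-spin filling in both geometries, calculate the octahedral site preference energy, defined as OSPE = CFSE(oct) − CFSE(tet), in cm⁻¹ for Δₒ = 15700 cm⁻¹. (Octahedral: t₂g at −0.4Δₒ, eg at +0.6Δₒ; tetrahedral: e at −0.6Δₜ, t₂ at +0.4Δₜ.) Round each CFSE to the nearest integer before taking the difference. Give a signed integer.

-2093

Fe sits in group 8; removing 2 electrons leaves Fe²⁺ with 8 − 2 = 6 d electrons.
Octahedral high-spin t₂g⁴ eg²: CFSE = -0.4 × 15700 = -6280 cm⁻¹.
Tetrahedral: e³ t₂³, CFSE = 3(−0.6) + 3(+0.4) = -0.6Δₜ = -0.6 × (4/9) × 15700 = -4187 cm⁻¹.
OSPE = -6280 − (-4187) = -2093 cm⁻¹.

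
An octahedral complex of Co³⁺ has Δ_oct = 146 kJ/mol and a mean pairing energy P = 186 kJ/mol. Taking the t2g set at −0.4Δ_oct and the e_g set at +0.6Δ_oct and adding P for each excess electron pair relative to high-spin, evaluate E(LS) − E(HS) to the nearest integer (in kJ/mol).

Co³⁺: group 9, so d-count = 9 − 3 = 6.
In the high-spin limit (t2g^4 e_g^2) the orbital term is -0.4Δ_oct = -58 kJ/mol, with no excess pairing.
Low-spin t2g^6 e_g^0 gives -2.4Δ_oct = -350 kJ/mol, but forming 2 extra pairs costs 2P = 372 kJ/mol, so E(LS) = -350 + 372 = 22 kJ/mol.
E(LS) − E(HS) = 22 − (-58) = 80 kJ/mol.

80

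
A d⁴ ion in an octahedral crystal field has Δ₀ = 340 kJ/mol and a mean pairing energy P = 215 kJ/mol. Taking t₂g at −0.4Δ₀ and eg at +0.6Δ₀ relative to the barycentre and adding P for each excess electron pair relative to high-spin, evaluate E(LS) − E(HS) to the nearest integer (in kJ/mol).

-125

High-spin d⁴ fills as t₂g³ eg¹ with CFSE 3(−0.4) + 1(+0.6) = -0.6Δ₀ = -204 kJ/mol.
Low-spin: t₂g⁴ eg⁰, orbital CFSE = -1.6Δ₀ = -544 kJ/mol; plus 1 excess pair × P = +215 kJ/mol; total -329 kJ/mol.
Thus E(LS) − E(HS) = -125 kJ/mol.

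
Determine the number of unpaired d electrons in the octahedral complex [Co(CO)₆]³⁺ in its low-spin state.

0

CO is neutral, so the +3 overall charge sits on Co: oxidation state +3.
Co sits in group 9; removing 3 electrons leaves Co³⁺ with 9 − 3 = 6 d electrons.
Configuration: t₂g⁶ eg⁰, giving 0 unpaired electrons.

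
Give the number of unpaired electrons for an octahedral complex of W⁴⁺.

W⁴⁺: group 6, so d-count = 6 − 4 = 2.
For octahedral d² the high- and low-spin configurations coincide.
Configuration: t2g^2 e_g^0, giving 2 unpaired electrons.

2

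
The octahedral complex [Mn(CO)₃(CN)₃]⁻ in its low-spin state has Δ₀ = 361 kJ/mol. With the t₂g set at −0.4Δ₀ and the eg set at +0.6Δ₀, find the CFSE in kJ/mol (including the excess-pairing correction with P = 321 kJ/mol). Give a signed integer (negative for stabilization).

Ligand charges: 3×(+0) from CO and 3×(-1) from CN⁻ sum to -3; with overall charge -1, Mn is +2.
Group 7 minus oxidation state +2 gives a d⁵ configuration for Mn²⁺.
Configuration: t₂g⁵ eg⁰.
The orbital stabilization is -2.0Δ₀ = -2.0 × 361 = -722 kJ/mol.
High-spin d⁵ would be t₂g³ eg² with 0 pairs; low-spin has 2, so 2 excess pairs cost +2P = +642 kJ/mol.
Overall CFSE = -722 + 642 = -80 kJ/mol.

-80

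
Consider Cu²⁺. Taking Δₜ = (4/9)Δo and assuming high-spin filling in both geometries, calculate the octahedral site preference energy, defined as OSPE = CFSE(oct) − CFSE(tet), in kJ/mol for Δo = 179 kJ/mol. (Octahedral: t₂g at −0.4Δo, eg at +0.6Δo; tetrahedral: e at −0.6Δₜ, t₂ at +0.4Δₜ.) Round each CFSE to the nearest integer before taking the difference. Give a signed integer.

Cu is in group 11, so Cu²⁺ is d⁹ (11 − 2 = 9).
Octahedral high-spin t₂g⁶ eg³: CFSE = -0.6 × 179 = -107 kJ/mol.
In a tetrahedral site the filling is e⁴ t₂⁵: CFSE(tet) = -0.4Δₜ = -0.4 × (4/9)(179) = -32 kJ/mol.
Subtracting, OSPE = -107 − (-32) = -75 kJ/mol.

-75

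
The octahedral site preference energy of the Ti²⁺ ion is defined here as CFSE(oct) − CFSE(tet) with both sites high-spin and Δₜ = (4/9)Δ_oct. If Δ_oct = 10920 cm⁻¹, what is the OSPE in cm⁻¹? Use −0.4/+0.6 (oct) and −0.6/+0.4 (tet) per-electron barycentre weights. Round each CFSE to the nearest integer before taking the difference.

-2912

Group 4 minus oxidation state +2 gives a d² configuration for Ti²⁺.
Octahedral (high-spin): t₂g² eg⁰, CFSE = 2(−0.4) + 0(+0.6) = -0.8Δ_oct = -0.8 × 10920 = -8736 cm⁻¹.
Tetrahedral: e² t₂⁰, CFSE = 2(−0.6) + 0(+0.4) = -1.2Δₜ = -1.2 × (4/9) × 10920 = -5824 cm⁻¹.
OSPE = CFSE(oct) − CFSE(tet) = -8736 − (-5824) = -2912 cm⁻¹.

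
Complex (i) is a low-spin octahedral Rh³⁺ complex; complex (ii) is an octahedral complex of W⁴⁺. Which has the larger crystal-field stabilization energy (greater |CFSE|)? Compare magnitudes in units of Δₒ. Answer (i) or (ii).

(i): Rh³⁺: group 9, so d-count = 9 − 3 = 6; t₂g⁶ eg⁰, CFSE = -2.4Δₒ.
(ii): Group 6 minus oxidation state +4 gives a d² configuration for W⁴⁺; t2g^2 e_g^0, CFSE = -0.8Δₒ.
So (i) has the larger |CFSE|.

(i)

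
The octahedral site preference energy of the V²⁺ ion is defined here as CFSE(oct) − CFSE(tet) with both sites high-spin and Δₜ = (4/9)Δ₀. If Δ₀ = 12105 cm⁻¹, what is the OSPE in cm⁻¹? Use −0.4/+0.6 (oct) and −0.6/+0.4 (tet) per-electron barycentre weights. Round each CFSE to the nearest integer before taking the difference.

V is in group 5, so V²⁺ is d³ (5 − 2 = 3).
Octahedral (high-spin): t₂g³ eg⁰, CFSE = 3(−0.4) + 0(+0.6) = -1.2Δ₀ = -1.2 × 12105 = -14526 cm⁻¹.
In a tetrahedral site the filling is e² t₂¹: CFSE(tet) = -0.8Δₜ = -0.8 × (4/9)(12105) = -4304 cm⁻¹.
OSPE = -14526 − (-4304) = -10222 cm⁻¹.

-10222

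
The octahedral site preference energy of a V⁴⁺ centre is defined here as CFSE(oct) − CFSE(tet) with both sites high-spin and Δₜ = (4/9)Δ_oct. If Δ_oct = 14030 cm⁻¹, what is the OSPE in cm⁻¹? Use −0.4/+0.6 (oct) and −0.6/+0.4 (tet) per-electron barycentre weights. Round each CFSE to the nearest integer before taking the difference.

-1871

V sits in group 5; removing 4 electrons leaves V⁴⁺ with 5 − 4 = 1 d electrons.
Octahedral (high-spin): t₂g¹ eg⁰, CFSE = 1(−0.4) + 0(+0.6) = -0.4Δ_oct = -0.4 × 14030 = -5612 cm⁻¹.
Tetrahedral e¹ t₂⁰ gives -0.6Δₜ = -0.6 × (4/9) × 14030 = -3741 cm⁻¹.
Subtracting, OSPE = -5612 − (-3741) = -1871 cm⁻¹.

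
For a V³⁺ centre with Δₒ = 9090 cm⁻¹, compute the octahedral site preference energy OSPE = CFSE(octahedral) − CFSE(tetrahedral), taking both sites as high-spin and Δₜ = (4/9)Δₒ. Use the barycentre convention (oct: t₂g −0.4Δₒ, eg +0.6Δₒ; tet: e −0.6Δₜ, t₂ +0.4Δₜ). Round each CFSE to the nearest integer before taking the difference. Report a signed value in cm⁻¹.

-2424

V sits in group 5; removing 3 electrons leaves V³⁺ with 5 − 3 = 2 d electrons.
Octahedral high-spin t₂g² eg⁰: CFSE = -0.8 × 9090 = -7272 cm⁻¹.
In a tetrahedral site the filling is e² t₂⁰: CFSE(tet) = -1.2Δₜ = -1.2 × (4/9)(9090) = -4848 cm⁻¹.
OSPE = -7272 − (-4848) = -2424 cm⁻¹.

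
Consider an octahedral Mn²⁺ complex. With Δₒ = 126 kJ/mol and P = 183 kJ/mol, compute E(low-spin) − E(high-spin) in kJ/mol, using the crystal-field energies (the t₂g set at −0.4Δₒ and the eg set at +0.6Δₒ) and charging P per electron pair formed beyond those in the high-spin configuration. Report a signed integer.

114

Mn sits in group 7; removing 2 electrons leaves Mn²⁺ with 7 − 2 = 5 d electrons.
High-spin: t₂g³ eg², CFSE = 0.0Δₒ = 0 kJ/mol.
Low-spin t₂g⁵ eg⁰ gives -2.0Δₒ = -252 kJ/mol, but forming 2 extra pairs costs 2P = 366 kJ/mol, so E(LS) = -252 + 366 = 114 kJ/mol.
The difference is 114 − (0) = 114 kJ/mol, so high-spin lies lower.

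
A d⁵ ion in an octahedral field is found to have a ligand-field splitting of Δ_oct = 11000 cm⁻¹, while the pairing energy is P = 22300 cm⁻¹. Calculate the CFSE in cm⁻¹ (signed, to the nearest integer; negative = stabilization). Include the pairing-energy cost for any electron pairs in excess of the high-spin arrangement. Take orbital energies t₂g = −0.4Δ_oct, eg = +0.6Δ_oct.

0

Here Δ_oct < P (11000 < 22300), so the high-spin state is favoured.
That gives t₂g³ eg².
Orbital CFSE = 0.0Δ_oct = 0.0 × 11000 = 0 cm⁻¹.
High-spin has no excess pairs, so no pairing correction applies.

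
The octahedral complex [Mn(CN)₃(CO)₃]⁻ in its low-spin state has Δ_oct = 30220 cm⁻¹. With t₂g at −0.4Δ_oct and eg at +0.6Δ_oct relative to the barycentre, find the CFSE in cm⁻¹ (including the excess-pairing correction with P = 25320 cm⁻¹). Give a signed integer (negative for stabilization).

Ligand charges: 3×(-1) from CN⁻ and 3×(+0) from CO sum to -3; with overall charge -1, Mn is +2.
Mn sits in group 7; removing 2 electrons leaves Mn²⁺ with 7 − 2 = 5 d electrons.
Electron filling gives t₂g⁵ eg⁰.
The orbital stabilization is -2.0Δ_oct = -2.0 × 30220 = -60440 cm⁻¹.
Relative to high-spin t₂g³ eg² (0 paired), the low-spin configuration has 2 additional pairs, contributing +2 × 25320 = +50640 cm⁻¹.
Net CFSE = -60440 + 50640 = -9800 cm⁻¹.

-9800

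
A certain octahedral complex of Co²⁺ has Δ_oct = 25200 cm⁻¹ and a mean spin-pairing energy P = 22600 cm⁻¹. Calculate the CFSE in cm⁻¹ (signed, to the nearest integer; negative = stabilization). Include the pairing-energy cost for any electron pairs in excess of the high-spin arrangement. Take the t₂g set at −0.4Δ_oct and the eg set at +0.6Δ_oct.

Group 9 minus oxidation state +2 gives a d⁷ configuration for Co²⁺.
Here Δ_oct > P (25200 > 22600), so the low-spin state is favoured.
Filling d⁷ accordingly: t₂g⁶ eg¹.
Orbital CFSE = -1.8Δ_oct = -1.8 × 25200 = -45360 cm⁻¹.
Excess pairs vs high-spin: 3 − 2 = 1; pairing cost = +22600 cm⁻¹.
Net CFSE = -45360 + 22600 = -22760 cm⁻¹.

-22760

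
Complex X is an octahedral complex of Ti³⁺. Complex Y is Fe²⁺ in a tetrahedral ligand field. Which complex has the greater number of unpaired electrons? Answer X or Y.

Y

X: Group 4 minus oxidation state +3 gives a d¹ configuration for Ti³⁺; t₂g¹ eg⁰ → 1 unpaired.
Y: Fe sits in group 8; removing 2 electrons leaves Fe²⁺ with 8 − 2 = 6 d electrons; With tetrahedral geometry the complex is necessarily high-spin; e³ t₂³ → 4 unpaired.
So Y has more unpaired electrons.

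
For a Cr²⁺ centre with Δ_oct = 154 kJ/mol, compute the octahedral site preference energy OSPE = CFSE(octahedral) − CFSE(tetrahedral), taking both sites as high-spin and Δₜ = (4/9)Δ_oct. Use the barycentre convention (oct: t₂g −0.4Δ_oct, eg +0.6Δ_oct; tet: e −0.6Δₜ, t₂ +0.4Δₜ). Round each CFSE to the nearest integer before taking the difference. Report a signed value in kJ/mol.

-65

Cr sits in group 6; removing 2 electrons leaves Cr²⁺ with 6 − 2 = 4 d electrons.
Octahedral high-spin t2g^3 e_g^1: CFSE = -0.6 × 154 = -92 kJ/mol.
Tetrahedral e^2 t2^2 gives -0.4Δₜ = -0.4 × (4/9) × 154 = -27 kJ/mol.
Subtracting, OSPE = -92 − (-27) = -65 kJ/mol.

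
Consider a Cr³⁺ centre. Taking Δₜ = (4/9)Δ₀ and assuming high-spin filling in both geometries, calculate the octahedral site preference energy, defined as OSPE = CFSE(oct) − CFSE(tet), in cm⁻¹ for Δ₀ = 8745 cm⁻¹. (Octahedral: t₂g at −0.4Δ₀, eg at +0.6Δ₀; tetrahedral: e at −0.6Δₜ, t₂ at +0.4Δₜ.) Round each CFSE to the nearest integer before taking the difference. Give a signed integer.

-7385

Group 6 minus oxidation state +3 gives a d³ configuration for Cr³⁺.
In an octahedral site d³ (HS) is t2g^3 e_g^0, giving CFSE(oct) = -1.2Δ₀ = -10494 cm⁻¹.
In a tetrahedral site the filling is e^2 t2^1: CFSE(tet) = -0.8Δₜ = -0.8 × (4/9)(8745) = -3109 cm⁻¹.
Subtracting, OSPE = -10494 − (-3109) = -7385 cm⁻¹.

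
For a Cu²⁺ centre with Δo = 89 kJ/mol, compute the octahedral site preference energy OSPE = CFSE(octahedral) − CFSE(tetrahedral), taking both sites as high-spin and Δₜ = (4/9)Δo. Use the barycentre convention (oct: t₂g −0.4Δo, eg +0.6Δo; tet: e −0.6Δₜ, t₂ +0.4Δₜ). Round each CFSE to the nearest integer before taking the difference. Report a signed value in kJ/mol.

-37

Cu²⁺: group 11, so d-count = 11 − 2 = 9.
Octahedral (high-spin): t2g^6 e_g^3, CFSE = 6(−0.4) + 3(+0.6) = -0.6Δo = -0.6 × 89 = -53 kJ/mol.
Tetrahedral e^4 t2^5 gives -0.4Δₜ = -0.4 × (4/9) × 89 = -16 kJ/mol.
Subtracting, OSPE = -53 − (-16) = -37 kJ/mol.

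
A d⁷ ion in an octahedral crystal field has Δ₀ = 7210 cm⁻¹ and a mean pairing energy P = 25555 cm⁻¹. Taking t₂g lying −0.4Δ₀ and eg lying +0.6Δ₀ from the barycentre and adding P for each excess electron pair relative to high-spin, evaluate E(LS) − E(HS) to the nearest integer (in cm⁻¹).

High-spin d⁷ fills as t₂g⁵ eg² with CFSE 5(−0.4) + 2(+0.6) = -0.8Δ₀ = -5768 cm⁻¹.
Low-spin t₂g⁶ eg¹ gives -1.8Δ₀ = -12978 cm⁻¹, but forming 1 extra pair costs 1P = 25555 cm⁻¹, so E(LS) = -12978 + 25555 = 12577 cm⁻¹.
Thus E(LS) − E(HS) = 18345 cm⁻¹.

18345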